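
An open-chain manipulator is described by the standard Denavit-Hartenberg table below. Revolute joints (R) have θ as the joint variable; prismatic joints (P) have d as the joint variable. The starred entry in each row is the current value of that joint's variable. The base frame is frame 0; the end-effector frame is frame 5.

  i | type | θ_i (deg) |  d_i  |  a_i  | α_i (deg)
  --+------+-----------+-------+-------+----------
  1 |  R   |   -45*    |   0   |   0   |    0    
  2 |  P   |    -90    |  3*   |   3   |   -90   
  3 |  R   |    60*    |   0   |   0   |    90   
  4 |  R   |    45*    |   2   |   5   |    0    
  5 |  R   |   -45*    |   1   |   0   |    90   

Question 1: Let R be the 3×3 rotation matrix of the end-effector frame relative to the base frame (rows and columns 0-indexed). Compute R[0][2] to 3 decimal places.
End-effector z-axis (col 2 of R) = (-0.7071,0.7071,0.0000)
R[0][2] = -0.7071

-0.707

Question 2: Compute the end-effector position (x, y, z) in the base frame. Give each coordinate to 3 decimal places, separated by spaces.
after link 1: o_1 = (0.0000, 0.0000, 0.0000)
after link 2: o_2 = (-2.1213, -2.1213, 3.0000)
after link 3: o_3 = (-2.1213, -2.1213, 3.0000)
after link 4: o_4 = (-2.0961, -7.0961, 0.9381)
after link 5: o_5 = (-2.7084, -7.7084, 1.4381)

-2.708 -7.708 1.438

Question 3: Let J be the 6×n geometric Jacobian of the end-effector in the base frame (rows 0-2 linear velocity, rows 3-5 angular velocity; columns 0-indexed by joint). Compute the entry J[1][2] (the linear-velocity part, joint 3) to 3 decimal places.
axis z_2 = (0.7071,-0.7071,0.0000); lever o_n−o_2 = (-0.5871,-5.5871,-1.5619)
cross product → J_v[:, 2] = (1.1044,1.1044,-4.3658)
J_ω[:, 2] = z_2
entry J[1][2] = 1.1044

1.104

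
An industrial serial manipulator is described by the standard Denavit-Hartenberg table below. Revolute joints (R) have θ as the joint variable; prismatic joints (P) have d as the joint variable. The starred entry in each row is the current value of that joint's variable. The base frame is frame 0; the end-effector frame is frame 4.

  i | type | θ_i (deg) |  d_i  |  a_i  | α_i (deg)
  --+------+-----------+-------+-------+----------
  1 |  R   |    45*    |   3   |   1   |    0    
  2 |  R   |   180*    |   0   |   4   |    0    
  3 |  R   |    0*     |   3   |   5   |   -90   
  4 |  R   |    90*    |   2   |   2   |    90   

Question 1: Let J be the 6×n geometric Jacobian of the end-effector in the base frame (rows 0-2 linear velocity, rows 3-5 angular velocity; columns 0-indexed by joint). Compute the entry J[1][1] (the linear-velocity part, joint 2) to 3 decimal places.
-4.950

axis z_1 = (0.0000,0.0000,1.0000); lever o_n−o_1 = (-4.9497,-7.7782,1.0000)
cross product → J_v[:, 1] = (7.7782,-4.9497,0.0000)
J_ω[:, 1] = z_1
entry J[1][1] = -4.9497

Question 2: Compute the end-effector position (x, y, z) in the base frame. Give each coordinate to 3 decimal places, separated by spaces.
after link 1: o_1 = (0.7071, 0.7071, 3.0000)
after link 2: o_2 = (-2.1213, -2.1213, 3.0000)
after link 3: o_3 = (-5.6569, -5.6569, 6.0000)
after link 4: o_4 = (-4.2426, -7.0711, 4.0000)

-4.243 -7.071 4.000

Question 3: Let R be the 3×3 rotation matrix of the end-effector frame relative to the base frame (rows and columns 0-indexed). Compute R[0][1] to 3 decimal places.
End-effector y-axis (col 1 of R) = (0.7071,-0.7071,0.0000)
R[0][1] = 0.7071

0.707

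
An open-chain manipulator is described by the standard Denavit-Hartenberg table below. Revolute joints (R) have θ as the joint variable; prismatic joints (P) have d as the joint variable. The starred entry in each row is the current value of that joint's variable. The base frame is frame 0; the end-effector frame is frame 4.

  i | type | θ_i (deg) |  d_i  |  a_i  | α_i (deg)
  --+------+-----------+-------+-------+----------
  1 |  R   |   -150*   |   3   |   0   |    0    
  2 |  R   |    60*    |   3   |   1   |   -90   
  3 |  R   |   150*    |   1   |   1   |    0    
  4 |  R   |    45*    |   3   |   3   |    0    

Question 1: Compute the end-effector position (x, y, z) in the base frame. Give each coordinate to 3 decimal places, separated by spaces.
4.000 2.764 6.276

after link 1: o_1 = (0.0000, 0.0000, 3.0000)
after link 2: o_2 = (-0.0000, -1.0000, 6.0000)
after link 3: o_3 = (1.0000, -0.1340, 5.5000)
after link 4: o_4 = (4.0000, 2.7638, 6.2765)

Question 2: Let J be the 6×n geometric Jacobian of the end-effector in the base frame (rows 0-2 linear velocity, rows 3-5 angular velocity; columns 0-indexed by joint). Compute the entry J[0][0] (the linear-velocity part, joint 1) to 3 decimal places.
axis z_0 = ẑ; lever o_n−o_0 = (4.0000,2.7638,6.2765)
cross product → J_v[:, 0] = (-2.7638,4.0000,0.0000)
J_ω[:, 0] = z_0
entry J[0][0] = -2.7638

-2.764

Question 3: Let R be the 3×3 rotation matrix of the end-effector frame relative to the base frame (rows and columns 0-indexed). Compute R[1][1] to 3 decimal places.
-0.259

End-effector y-axis (col 1 of R) = (-0.0000,-0.2588,0.9659)
R[1][1] = -0.2588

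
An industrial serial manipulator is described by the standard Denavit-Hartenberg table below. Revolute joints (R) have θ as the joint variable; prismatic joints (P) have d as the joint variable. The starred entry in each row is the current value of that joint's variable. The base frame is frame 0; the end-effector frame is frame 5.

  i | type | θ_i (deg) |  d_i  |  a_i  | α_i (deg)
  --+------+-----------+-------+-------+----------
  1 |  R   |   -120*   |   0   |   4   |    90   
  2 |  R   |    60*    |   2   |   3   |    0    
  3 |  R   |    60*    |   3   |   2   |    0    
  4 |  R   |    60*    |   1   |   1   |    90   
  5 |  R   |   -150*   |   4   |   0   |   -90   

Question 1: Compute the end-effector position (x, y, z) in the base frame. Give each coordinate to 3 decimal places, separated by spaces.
after link 1: o_1 = (-2.0000, -3.4641, 0.0000)
after link 2: o_2 = (-4.4821, -3.7631, 2.5981)
after link 3: o_3 = (-6.5801, -1.3971, 4.3301)
after link 4: o_4 = (-6.9462, -0.0311, 4.3301)
after link 5: o_5 = (-6.9462, -0.0311, 8.3301)

-6.946 -0.031 8.330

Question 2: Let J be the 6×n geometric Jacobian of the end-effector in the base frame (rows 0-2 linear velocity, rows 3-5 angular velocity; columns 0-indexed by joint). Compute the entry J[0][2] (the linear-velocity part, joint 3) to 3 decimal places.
axis z_2 = (-0.8660,0.5000,0.0000); lever o_n−o_2 = (-2.4641,3.7321,5.7321)
cross product → J_v[:, 2] = (2.8660,4.9641,-2.0000)
J_ω[:, 2] = z_2
entry J[0][2] = 2.8660

2.866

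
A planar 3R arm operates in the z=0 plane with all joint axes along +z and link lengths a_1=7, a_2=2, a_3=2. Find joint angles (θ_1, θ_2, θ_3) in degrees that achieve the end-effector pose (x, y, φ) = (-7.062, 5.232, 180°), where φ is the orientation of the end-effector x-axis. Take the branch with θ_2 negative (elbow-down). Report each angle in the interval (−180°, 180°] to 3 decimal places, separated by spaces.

wrist centre = target − a_3·(cos φ, sin φ) = (-5.0620, 5.2320)
cos θ_2 = (52.9977−7²−2²)/(2·7·2) = -0.0001; θ_2 = -90.0048° (elbow-down)
β = atan2(5.2320,-5.0620) = 134.0539°; ψ = atan2(-2.0000,6.9998) = -15.9458°
θ_1 = β − ψ = 149.9996°
θ_3 = φ − θ_1 − θ_2 = 120.0051° (wrapped to (-180°,180°])

150.000 -90.005 120.005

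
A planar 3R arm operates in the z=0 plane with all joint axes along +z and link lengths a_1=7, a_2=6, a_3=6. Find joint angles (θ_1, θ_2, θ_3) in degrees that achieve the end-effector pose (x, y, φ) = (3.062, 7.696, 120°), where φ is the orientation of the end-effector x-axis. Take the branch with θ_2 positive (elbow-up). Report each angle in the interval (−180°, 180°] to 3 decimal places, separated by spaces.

-30.001 120.002 29.999

wrist centre = target − a_3·(cos φ, sin φ) = (6.0620, 2.4998)
cos θ_2 = (42.9971−7²−6²)/(2·7·6) = -0.5000; θ_2 = 120.0023° (elbow-up)
β = atan2(2.4998,6.0620) = 22.4103°; ψ = atan2(5.1960,3.9998) = 52.4117°
θ_1 = β − ψ = -30.0014°
θ_3 = φ − θ_1 − θ_2 = 29.9991° (wrapped to (-180°,180°])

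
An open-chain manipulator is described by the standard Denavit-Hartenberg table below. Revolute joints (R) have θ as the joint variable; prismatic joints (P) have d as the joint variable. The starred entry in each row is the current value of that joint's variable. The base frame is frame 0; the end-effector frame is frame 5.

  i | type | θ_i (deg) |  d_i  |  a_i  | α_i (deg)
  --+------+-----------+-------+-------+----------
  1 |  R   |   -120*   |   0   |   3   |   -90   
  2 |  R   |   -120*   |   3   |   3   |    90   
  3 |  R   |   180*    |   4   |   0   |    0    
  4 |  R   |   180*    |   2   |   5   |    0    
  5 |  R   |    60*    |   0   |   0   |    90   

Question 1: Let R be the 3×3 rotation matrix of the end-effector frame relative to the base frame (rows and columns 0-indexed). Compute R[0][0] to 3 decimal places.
0.875

End-effector x-axis (col 0 of R) = (0.8750,-0.2165,0.4330)
R[0][0] = 0.8750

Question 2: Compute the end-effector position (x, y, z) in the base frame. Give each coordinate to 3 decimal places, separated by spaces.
after link 1: o_1 = (-1.5000, -2.5981, 0.0000)
after link 2: o_2 = (1.8481, -2.7990, 2.5981)
after link 3: o_3 = (3.5801, 0.2010, 0.5981)
after link 4: o_4 = (5.6962, 3.8660, 3.9282)
after link 5: o_5 = (5.6962, 3.8660, 3.9282)

5.696 3.866 3.928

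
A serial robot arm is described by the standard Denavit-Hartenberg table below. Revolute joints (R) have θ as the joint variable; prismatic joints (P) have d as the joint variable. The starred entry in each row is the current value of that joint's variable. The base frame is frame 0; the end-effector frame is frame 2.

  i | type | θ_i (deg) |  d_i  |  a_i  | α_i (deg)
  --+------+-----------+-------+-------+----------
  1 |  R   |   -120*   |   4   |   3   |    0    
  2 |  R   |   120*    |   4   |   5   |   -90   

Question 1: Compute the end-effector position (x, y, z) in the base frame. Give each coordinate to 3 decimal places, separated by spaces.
3.500 -2.598 8.000

after link 1: o_1 = (-1.5000, -2.5981, 4.0000)
after link 2: o_2 = (3.5000, -2.5981, 8.0000)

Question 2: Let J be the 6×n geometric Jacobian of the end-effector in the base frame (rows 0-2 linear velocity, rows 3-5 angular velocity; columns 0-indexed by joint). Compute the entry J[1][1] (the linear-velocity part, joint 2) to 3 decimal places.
5.000

axis z_1 = (0.0000,0.0000,1.0000); lever o_n−o_1 = (5.0000,0.0000,4.0000)
cross product → J_v[:, 1] = (0.0000,5.0000,0.0000)
J_ω[:, 1] = z_1
entry J[1][1] = 5.0000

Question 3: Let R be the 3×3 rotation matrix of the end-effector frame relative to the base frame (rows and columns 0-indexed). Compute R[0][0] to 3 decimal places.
End-effector x-axis (col 0 of R) = (1.0000,0.0000,0.0000)
R[0][0] = 1.0000

1.000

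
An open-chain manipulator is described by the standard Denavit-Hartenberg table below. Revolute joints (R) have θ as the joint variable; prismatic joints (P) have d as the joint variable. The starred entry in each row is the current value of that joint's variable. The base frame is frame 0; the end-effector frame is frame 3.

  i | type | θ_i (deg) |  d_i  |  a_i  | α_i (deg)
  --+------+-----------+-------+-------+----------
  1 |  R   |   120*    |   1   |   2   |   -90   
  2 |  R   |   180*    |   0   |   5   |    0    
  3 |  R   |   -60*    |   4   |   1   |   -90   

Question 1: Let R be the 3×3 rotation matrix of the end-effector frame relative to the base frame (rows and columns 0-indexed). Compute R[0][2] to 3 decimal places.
End-effector z-axis (col 2 of R) = (0.4330,-0.7500,0.5000)
R[0][2] = 0.4330

0.433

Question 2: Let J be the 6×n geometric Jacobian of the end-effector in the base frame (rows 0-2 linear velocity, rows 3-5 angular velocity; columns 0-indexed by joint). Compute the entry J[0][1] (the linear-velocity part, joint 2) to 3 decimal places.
0.433

axis z_1 = (-0.8660,-0.5000,0.0000); lever o_n−o_1 = (-0.7141,-6.7631,-0.8660)
cross product → J_v[:, 1] = (0.4330,-0.7500,5.5000)
J_ω[:, 1] = z_1
entry J[0][1] = 0.4330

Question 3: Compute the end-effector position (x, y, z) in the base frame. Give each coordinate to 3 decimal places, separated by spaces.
-1.714 -5.031 0.134

after link 1: o_1 = (-1.0000, 1.7321, 1.0000)
after link 2: o_2 = (1.5000, -2.5981, 1.0000)
after link 3: o_3 = (-1.7141, -5.0311, 0.1340)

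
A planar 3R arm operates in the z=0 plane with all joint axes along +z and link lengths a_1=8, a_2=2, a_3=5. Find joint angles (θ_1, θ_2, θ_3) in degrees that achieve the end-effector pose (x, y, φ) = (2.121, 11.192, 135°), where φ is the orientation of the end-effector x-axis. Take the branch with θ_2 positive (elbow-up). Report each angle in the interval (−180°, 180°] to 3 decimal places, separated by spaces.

wrist centre = target − a_3·(cos φ, sin φ) = (5.6565, 7.6565)
cos θ_2 = (90.6178−8²−2²)/(2·8·2) = 0.7068; θ_2 = 45.0242° (elbow-up)
β = atan2(7.6565,5.6565) = 53.5433°; ψ = atan2(1.4148,9.4136) = 8.5472°
θ_1 = β − ψ = 44.9961°
θ_3 = φ − θ_1 − θ_2 = 44.9797° (wrapped to (-180°,180°])

44.996 45.024 44.980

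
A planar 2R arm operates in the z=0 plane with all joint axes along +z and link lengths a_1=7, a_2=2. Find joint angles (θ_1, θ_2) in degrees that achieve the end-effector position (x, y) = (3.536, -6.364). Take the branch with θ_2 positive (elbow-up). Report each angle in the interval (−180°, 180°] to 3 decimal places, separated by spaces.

-76.887 89.992

cos θ_2 = (53.0038−7²−2²)/(2·7·2) = 0.0001; θ_2 = 89.9922° (elbow-up)
β = atan2(-6.3640,3.5360) = -60.9423°; ψ = atan2(2.0000,7.0003) = 15.9448°
θ_1 = β − ψ = -76.8871°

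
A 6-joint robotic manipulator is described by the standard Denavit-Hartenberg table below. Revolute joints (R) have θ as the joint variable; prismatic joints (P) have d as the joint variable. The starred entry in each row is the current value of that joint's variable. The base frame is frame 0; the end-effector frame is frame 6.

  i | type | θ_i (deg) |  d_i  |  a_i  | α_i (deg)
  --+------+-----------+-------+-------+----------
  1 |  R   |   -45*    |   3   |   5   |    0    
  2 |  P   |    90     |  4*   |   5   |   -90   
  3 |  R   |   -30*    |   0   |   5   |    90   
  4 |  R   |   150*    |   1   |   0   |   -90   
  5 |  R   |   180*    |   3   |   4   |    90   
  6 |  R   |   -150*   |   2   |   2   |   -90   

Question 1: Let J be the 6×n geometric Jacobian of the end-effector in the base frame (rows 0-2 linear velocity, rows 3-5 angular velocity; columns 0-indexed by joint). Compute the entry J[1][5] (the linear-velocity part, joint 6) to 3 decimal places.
1.768

axis z_5 = (0.3536,0.3536,-0.8660); lever o_n−o_5 = (-1.1300,1.3195,-2.2321)
cross product → J_v[:, 5] = (0.3536,1.7678,0.8660)
J_ω[:, 5] = z_5
entry J[1][5] = 1.7678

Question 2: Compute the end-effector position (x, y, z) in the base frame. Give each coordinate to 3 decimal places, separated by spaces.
after link 1: o_1 = (3.5355, -3.5355, 3.0000)
after link 2: o_2 = (7.0711, 0.0000, 7.0000)
after link 3: o_3 = (10.1329, 3.0619, 9.5000)
after link 4: o_4 = (9.7794, 2.7083, 10.3660)
after link 5: o_5 = (14.2335, 0.6597, 11.3481)
after link 6: o_6 = (13.1035, 1.9792, 9.1160)

13.103 1.979 9.116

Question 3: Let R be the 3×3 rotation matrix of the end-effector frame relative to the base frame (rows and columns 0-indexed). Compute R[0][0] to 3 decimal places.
-0.919

End-effector x-axis (col 0 of R) = (-0.9186,0.3062,-0.2500)
R[0][0] = -0.9186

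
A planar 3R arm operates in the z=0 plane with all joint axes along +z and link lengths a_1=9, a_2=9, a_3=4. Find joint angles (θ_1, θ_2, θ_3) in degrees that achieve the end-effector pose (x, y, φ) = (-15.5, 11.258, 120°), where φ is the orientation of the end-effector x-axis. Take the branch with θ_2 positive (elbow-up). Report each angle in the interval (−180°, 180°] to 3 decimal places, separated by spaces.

120.000 60.002 -60.002

wrist centre = target − a_3·(cos φ, sin φ) = (-13.5000, 7.7939)
cos θ_2 = (242.9949−9²−9²)/(2·9·9) = 0.5000; θ_2 = 60.0021° (elbow-up)
β = atan2(7.7939,-13.5000) = 150.0011°; ψ = atan2(7.7944,13.4997) = 30.0011°
θ_1 = β − ψ = 120.0000°
θ_3 = φ − θ_1 − θ_2 = -60.0021° (wrapped to (-180°,180°])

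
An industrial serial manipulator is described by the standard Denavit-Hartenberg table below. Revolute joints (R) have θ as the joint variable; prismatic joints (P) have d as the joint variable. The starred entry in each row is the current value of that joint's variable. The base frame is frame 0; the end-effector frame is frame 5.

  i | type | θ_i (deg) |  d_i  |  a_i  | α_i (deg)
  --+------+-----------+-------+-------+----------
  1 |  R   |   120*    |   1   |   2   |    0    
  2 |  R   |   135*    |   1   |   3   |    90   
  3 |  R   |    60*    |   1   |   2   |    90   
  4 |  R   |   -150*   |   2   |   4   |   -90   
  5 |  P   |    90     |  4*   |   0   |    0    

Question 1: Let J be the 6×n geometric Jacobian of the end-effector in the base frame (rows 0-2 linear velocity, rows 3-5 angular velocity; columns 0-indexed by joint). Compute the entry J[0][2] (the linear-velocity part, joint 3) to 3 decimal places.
-0.139

axis z_2 = (-0.9659,0.2588,0.0000); lever o_n−o_2 = (3.7944,-3.0872,-0.5359)
cross product → J_v[:, 2] = (-0.1387,-0.5176,2.0000)
J_ω[:, 2] = z_2
entry J[0][2] = -0.1387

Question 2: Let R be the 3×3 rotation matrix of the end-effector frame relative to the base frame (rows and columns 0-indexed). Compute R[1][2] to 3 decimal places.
-0.466

End-effector z-axis (col 2 of R) = (0.7718,-0.4656,0.4330)
R[1][2] = -0.4656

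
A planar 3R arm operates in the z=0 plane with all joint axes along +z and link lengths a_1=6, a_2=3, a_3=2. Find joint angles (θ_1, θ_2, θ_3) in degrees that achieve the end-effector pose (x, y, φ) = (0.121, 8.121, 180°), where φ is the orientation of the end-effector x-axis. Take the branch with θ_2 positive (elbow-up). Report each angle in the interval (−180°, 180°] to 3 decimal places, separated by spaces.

60.719 45.015 74.266

wrist centre = target − a_3·(cos φ, sin φ) = (2.1210, 8.1210)
cos θ_2 = (70.4493−6²−3²)/(2·6·3) = 0.7069; θ_2 = 45.0148° (elbow-up)
β = atan2(8.1210,2.1210) = 75.3628°; ψ = atan2(2.1219,8.1208) = 14.6434°
θ_1 = β − ψ = 60.7194°
θ_3 = φ − θ_1 − θ_2 = 74.2658° (wrapped to (-180°,180°])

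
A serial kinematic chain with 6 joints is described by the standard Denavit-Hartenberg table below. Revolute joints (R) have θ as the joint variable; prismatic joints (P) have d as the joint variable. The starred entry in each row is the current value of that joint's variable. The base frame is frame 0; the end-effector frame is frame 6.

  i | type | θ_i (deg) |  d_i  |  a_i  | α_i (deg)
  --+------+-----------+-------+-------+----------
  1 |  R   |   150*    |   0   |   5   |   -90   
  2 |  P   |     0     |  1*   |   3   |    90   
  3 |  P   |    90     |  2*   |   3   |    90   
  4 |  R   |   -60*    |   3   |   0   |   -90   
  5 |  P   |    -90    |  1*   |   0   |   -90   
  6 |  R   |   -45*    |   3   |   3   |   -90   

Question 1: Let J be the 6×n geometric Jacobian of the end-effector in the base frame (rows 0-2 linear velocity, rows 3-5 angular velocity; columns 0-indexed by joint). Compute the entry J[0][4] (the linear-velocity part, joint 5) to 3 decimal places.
prismatic axis z_4 = (-0.4330,-0.7500,0.5000)
J_v[:, 4] = z_4; J_ω[:, 4] = (0,0,0)
entry J[0][4] = -0.4330

-0.433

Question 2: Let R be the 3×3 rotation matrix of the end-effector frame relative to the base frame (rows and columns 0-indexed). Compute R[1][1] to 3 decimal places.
0.433

End-effector y-axis (col 1 of R) = (0.2500,0.4330,0.8660)
R[1][1] = 0.4330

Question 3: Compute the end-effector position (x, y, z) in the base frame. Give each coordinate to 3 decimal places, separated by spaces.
-15.465 -0.543 0.963

after link 1: o_1 = (-4.3301, 2.5000, 0.0000)
after link 2: o_2 = (-7.4282, 3.1340, 0.0000)
after link 3: o_3 = (-8.9282, 0.5359, 2.0000)
after link 4: o_4 = (-11.5263, 2.0359, 2.0000)
after link 5: o_5 = (-11.9593, 1.2859, 2.5000)
after link 6: o_6 = (-15.4650, -0.5435, 0.9626)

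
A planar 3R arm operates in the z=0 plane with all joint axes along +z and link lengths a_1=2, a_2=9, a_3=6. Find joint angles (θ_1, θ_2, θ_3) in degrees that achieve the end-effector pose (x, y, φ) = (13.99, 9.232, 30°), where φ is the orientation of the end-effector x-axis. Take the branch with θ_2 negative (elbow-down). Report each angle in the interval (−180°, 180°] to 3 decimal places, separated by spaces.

wrist centre = target − a_3·(cos φ, sin φ) = (8.7938, 6.2320)
cos θ_2 = (116.1696−2²−9²)/(2·2·9) = 0.8658; θ_2 = -30.0233° (elbow-down)
β = atan2(6.2320,8.7938) = 35.3243°; ψ = atan2(-4.5032,9.7924) = -24.6960°
θ_1 = β − ψ = 60.0204°
θ_3 = φ − θ_1 − θ_2 = 0.0030° (wrapped to (-180°,180°])

60.020 -30.023 0.003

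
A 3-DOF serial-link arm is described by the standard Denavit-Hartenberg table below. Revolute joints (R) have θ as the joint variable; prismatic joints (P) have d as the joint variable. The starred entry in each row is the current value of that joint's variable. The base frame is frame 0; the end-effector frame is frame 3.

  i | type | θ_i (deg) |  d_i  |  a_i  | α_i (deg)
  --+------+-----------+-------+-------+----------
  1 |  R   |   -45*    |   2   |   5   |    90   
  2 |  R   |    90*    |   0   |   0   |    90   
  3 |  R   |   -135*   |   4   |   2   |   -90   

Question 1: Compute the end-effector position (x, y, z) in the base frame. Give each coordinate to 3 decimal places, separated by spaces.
7.364 -5.364 0.586

after link 1: o_1 = (3.5355, -3.5355, 2.0000)
after link 2: o_2 = (3.5355, -3.5355, 2.0000)
after link 3: o_3 = (7.3640, -5.3640, 0.5858)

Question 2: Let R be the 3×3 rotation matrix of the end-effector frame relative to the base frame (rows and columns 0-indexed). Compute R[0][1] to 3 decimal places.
End-effector y-axis (col 1 of R) = (-0.7071,0.7071,0.0000)
R[0][1] = -0.7071

-0.707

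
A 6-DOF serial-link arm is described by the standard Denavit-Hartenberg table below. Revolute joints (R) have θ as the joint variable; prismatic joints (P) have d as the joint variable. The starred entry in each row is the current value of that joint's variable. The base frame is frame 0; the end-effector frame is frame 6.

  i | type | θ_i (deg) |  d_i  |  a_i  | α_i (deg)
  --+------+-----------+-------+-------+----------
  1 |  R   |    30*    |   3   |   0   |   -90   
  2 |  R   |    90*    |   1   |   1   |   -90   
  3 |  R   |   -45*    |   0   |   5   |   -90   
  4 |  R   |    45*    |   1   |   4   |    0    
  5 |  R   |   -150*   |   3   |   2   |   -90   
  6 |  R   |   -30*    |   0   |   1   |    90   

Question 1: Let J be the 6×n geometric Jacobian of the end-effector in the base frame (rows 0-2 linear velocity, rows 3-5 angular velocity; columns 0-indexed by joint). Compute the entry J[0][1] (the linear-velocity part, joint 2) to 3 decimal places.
axis z_1 = (-0.5000,0.8660,0.0000); lever o_n−o_1 = (-1.3625,2.4800,-9.1930)
cross product → J_v[:, 1] = (-7.9614,-4.5965,-0.0601)
J_ω[:, 1] = z_1
entry J[0][1] = -7.9614

-7.961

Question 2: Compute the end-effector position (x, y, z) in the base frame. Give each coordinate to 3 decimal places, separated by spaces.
-1.363 2.480 -6.193

after link 1: o_1 = (0.0000, 0.0000, 3.0000)
after link 2: o_2 = (-0.5000, 0.8660, 2.0000)
after link 3: o_3 = (-2.2678, 3.9279, -1.5355)
after link 4: o_4 = (-0.4647, 6.4618, -4.2426)
after link 5: o_5 = (-0.8941, 3.3417, -5.9979)
after link 6: o_6 = (-1.3625, 2.4800, -6.1930)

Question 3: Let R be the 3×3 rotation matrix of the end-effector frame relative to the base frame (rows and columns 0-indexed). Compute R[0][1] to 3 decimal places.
End-effector y-axis (col 1 of R) = (-0.5657,0.4621,-0.6830)
R[0][1] = -0.5657

-0.566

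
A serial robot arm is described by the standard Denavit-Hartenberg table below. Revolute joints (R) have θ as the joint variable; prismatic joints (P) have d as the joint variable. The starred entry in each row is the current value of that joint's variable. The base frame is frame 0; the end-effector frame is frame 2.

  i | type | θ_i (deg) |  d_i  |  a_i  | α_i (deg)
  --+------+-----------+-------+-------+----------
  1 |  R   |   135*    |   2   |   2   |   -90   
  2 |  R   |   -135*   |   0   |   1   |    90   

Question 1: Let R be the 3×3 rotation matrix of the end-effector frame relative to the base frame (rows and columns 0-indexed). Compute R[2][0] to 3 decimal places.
0.707

End-effector x-axis (col 0 of R) = (0.5000,-0.5000,0.7071)
R[2][0] = 0.7071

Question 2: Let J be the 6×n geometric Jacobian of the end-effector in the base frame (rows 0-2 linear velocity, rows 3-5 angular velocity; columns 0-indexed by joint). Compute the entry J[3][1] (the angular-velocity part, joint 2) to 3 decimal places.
axis z_1 = (-0.7071,-0.7071,0.0000); lever o_n−o_1 = (0.5000,-0.5000,0.7071)
cross product → J_v[:, 1] = (-0.5000,0.5000,0.7071)
J_ω[:, 1] = z_1
entry J[3][1] = -0.7071

-0.707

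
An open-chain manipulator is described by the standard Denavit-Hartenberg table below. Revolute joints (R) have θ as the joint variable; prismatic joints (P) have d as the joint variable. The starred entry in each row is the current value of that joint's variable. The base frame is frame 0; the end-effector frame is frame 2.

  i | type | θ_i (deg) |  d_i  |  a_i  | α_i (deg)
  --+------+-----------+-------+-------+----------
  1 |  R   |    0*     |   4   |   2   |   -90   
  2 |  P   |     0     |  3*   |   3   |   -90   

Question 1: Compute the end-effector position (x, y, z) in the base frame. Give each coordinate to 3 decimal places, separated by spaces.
after link 1: o_1 = (2.0000, 0.0000, 4.0000)
after link 2: o_2 = (5.0000, 3.0000, 4.0000)

5.000 3.000 4.000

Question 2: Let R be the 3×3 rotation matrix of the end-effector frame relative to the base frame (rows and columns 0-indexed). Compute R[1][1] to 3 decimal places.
-1.000

End-effector y-axis (col 1 of R) = (0.0000,-1.0000,-0.0000)
R[1][1] = -1.0000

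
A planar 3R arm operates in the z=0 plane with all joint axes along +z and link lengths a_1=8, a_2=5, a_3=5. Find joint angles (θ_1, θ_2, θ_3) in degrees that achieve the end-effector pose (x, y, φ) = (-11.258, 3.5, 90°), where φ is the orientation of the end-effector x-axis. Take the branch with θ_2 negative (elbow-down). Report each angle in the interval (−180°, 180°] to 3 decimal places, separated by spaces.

-149.998 -60.006 -59.996

wrist centre = target − a_3·(cos φ, sin φ) = (-11.2580, -1.5000)
cos θ_2 = (128.9926−8²−5²)/(2·8·5) = 0.4999; θ_2 = -60.0061° (elbow-down)
β = atan2(-1.5000,-11.2580) = -172.4107°; ψ = atan2(-4.3304,10.4995) = -22.4131°
θ_1 = β − ψ = -149.9976°
θ_3 = φ − θ_1 − θ_2 = -59.9962° (wrapped to (-180°,180°])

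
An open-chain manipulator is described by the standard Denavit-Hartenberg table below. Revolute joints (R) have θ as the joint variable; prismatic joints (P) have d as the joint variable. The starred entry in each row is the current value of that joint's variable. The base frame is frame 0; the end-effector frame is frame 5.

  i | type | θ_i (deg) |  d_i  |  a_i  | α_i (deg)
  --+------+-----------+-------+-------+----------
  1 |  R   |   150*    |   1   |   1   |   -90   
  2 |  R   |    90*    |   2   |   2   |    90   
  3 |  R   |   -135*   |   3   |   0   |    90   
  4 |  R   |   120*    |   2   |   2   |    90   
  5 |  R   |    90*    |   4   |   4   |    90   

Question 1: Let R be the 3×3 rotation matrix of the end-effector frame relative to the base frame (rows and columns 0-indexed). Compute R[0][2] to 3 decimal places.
-0.927

End-effector z-axis (col 2 of R) = (-0.9268,0.1268,-0.3536)
R[0][2] = -0.9268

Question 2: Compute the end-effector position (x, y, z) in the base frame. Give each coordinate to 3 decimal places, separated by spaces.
-8.946 -0.031 4.985

after link 1: o_1 = (-0.8660, 0.5000, 1.0000)
after link 2: o_2 = (-1.8660, -1.2321, -1.0000)
after link 3: o_3 = (-4.4641, 0.2679, -1.0000)
after link 4: o_4 = (-7.0248, -0.7031, -0.2929)
after link 5: o_5 = (-8.9463, -0.0313, 4.9850)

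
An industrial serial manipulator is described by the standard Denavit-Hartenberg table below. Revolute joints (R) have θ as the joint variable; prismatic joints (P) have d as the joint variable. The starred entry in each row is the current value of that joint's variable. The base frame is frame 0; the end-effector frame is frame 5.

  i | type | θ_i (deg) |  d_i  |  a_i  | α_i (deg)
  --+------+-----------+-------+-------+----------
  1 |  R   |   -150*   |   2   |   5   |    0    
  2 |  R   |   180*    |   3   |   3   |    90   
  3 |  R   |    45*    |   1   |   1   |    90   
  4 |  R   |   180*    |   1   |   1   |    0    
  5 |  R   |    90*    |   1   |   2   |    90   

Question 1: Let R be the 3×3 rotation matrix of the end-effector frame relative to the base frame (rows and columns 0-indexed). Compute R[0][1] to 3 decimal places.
End-effector y-axis (col 1 of R) = (0.6124,0.3536,-0.7071)
R[0][1] = 0.6124

0.612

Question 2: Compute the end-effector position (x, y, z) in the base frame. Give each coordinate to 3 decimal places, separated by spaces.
after link 1: o_1 = (-4.3301, -2.5000, 2.0000)
after link 2: o_2 = (-1.7321, -1.0000, 5.0000)
after link 3: o_3 = (-0.6197, -1.5125, 5.7071)
after link 4: o_4 = (-0.6197, -1.5125, 4.2929)
after link 5: o_5 = (-1.0073, 0.5731, 3.5858)

-1.007 0.573 3.586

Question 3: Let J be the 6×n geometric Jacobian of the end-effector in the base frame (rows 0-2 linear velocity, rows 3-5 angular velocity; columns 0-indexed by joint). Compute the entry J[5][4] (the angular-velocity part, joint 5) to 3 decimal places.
-0.707

axis z_4 = (0.6124,0.3536,-0.7071); lever o_n−o_4 = (-0.3876,2.0856,-0.7071)
cross product → J_v[:, 4] = (1.2247,0.7071,1.4142)
J_ω[:, 4] = z_4
entry J[5][4] = -0.7071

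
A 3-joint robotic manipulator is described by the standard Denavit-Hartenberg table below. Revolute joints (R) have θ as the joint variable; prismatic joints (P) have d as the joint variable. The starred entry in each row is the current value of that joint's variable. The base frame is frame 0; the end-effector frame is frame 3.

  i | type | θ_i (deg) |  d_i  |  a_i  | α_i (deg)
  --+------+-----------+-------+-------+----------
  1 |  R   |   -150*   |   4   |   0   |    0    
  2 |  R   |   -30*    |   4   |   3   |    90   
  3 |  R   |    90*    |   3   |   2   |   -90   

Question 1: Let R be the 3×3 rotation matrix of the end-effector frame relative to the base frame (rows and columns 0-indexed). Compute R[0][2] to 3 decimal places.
End-effector z-axis (col 2 of R) = (1.0000,0.0000,0.0000)
R[0][2] = 1.0000

1.000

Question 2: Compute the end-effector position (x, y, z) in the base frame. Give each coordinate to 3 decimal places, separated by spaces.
after link 1: o_1 = (0.0000, 0.0000, 4.0000)
after link 2: o_2 = (-3.0000, 0.0000, 8.0000)
after link 3: o_3 = (-3.0000, 3.0000, 10.0000)

-3.000 3.000 10.000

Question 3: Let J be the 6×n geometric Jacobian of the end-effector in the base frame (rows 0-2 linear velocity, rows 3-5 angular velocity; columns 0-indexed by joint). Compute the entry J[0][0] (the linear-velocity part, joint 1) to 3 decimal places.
-3.000

axis z_0 = ẑ; lever o_n−o_0 = (-3.0000,3.0000,10.0000)
cross product → J_v[:, 0] = (-3.0000,-3.0000,0.0000)
J_ω[:, 0] = z_0
entry J[0][0] = -3.0000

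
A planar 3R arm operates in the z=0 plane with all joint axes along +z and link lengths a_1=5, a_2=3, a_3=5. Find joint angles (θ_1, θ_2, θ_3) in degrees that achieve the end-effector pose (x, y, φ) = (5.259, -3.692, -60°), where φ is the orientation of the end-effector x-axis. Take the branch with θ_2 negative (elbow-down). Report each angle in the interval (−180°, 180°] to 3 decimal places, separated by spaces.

45.008 -150.000 44.992

wrist centre = target − a_3·(cos φ, sin φ) = (2.7590, 0.6381)
cos θ_2 = (8.0193−5²−3²)/(2·5·3) = -0.8660; θ_2 = -149.9998° (elbow-down)
β = atan2(0.6381,2.7590) = 13.0229°; ψ = atan2(-1.5000,2.4019) = -31.9848°
θ_1 = β − ψ = 45.0077°
θ_3 = φ − θ_1 − θ_2 = 44.9921° (wrapped to (-180°,180°])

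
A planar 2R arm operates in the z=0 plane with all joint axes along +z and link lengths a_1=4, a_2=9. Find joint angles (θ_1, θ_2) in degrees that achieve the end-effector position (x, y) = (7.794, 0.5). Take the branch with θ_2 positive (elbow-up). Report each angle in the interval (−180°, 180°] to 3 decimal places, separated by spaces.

-90.003 120.003

cos θ_2 = (60.9964−4²−9²)/(2·4·9) = -0.5000; θ_2 = 120.0033° (elbow-up)
β = atan2(0.5000,7.7940) = 3.6706°; ψ = atan2(7.7940,-0.5004) = 93.6739°
θ_1 = β − ψ = -90.0033°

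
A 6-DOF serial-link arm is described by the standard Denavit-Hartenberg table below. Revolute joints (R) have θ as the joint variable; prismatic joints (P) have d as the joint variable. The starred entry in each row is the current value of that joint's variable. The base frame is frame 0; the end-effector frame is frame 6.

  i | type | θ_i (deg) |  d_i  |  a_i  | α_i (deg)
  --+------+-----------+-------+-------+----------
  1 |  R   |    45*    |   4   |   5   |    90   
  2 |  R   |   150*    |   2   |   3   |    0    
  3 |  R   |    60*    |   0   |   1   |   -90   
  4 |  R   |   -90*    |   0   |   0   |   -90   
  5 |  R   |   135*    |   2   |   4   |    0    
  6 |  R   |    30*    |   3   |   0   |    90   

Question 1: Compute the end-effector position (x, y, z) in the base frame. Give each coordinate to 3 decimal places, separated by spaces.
after link 1: o_1 = (3.5355, 3.5355, 4.0000)
after link 2: o_2 = (3.1126, 0.2842, 5.5000)
after link 3: o_3 = (2.5003, -0.3282, 5.0000)
after link 4: o_4 = (2.5003, -0.3282, 5.0000)
after link 5: o_5 = (-1.7245, -0.5529, 6.4495)
after link 6: o_6 = (-3.5616, -2.3900, 4.9495)

-3.562 -2.390 4.949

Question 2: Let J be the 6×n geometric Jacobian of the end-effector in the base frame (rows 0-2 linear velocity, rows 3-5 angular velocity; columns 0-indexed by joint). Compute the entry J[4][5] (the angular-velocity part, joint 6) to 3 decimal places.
-0.612

axis z_5 = (-0.6124,-0.6124,-0.5000); lever o_n−o_5 = (-1.8371,-1.8371,-1.5000)
cross product → J_v[:, 5] = (0.0000,0.0000,0.0000)
J_ω[:, 5] = z_5
entry J[4][5] = -0.6124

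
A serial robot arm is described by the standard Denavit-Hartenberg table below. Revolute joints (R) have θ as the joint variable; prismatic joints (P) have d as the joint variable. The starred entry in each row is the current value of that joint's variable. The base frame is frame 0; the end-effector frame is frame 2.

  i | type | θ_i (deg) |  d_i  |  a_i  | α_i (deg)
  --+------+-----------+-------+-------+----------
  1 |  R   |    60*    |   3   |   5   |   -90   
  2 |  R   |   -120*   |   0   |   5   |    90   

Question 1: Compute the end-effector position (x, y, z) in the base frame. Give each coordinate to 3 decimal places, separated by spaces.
after link 1: o_1 = (2.5000, 4.3301, 3.0000)
after link 2: o_2 = (1.2500, 2.1651, 7.3301)

1.250 2.165 7.330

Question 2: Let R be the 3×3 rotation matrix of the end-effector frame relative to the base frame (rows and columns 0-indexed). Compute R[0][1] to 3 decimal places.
End-effector y-axis (col 1 of R) = (-0.8660,0.5000,0.0000)
R[0][1] = -0.8660

-0.866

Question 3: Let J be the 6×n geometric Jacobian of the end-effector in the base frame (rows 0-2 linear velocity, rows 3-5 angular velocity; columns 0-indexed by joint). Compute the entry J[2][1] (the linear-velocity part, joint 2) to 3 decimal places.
2.500

axis z_1 = (-0.8660,0.5000,0.0000); lever o_n−o_1 = (-1.2500,-2.1651,4.3301)
cross product → J_v[:, 1] = (2.1651,3.7500,2.5000)
J_ω[:, 1] = z_1
entry J[2][1] = 2.5000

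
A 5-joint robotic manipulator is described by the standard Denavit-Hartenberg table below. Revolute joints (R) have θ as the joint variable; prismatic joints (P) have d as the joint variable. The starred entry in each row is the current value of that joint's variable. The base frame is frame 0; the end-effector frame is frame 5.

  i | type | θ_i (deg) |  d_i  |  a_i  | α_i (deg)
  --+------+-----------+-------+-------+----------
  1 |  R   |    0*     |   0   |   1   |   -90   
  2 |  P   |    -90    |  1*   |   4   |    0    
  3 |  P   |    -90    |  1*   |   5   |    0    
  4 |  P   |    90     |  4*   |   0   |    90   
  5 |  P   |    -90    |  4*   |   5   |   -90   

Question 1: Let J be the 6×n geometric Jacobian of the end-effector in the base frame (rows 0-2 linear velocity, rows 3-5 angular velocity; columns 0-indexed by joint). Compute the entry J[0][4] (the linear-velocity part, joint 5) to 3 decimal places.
-1.000

prismatic axis z_4 = (-1.0000,0.0000,0.0000)
J_v[:, 4] = z_4; J_ω[:, 4] = (0,0,0)
entry J[0][4] = -1.0000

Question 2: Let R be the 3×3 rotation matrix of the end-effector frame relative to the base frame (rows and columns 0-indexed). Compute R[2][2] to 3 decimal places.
End-effector z-axis (col 2 of R) = (0.0000,0.0000,1.0000)
R[2][2] = 1.0000

1.000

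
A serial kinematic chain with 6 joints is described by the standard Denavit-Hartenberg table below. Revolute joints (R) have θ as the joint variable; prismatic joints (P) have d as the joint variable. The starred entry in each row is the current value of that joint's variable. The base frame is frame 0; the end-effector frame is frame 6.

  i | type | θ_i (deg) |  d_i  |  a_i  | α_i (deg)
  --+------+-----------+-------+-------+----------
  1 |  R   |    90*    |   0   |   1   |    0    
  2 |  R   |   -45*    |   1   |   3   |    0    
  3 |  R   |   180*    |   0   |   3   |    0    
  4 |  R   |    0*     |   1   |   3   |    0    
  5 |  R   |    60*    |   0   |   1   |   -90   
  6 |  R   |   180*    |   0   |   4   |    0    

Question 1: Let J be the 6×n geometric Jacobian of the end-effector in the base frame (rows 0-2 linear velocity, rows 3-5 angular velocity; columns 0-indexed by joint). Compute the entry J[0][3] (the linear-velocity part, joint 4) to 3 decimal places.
axis z_3 = (0.0000,0.0000,1.0000); lever o_n−o_3 = (-2.8978,0.7765,1.0000)
cross product → J_v[:, 3] = (-0.7765,-2.8978,0.0000)
J_ω[:, 3] = z_3
entry J[0][3] = -0.7765

-0.776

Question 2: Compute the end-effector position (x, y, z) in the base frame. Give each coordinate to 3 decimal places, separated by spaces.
after link 1: o_1 = (0.0000, 1.0000, 0.0000)
after link 2: o_2 = (2.1213, 3.1213, 1.0000)
after link 3: o_3 = (-0.0000, 1.0000, 1.0000)
after link 4: o_4 = (-2.1213, -1.1213, 2.0000)
after link 5: o_5 = (-1.8625, -2.0872, 2.0000)
after link 6: o_6 = (-2.8978, 1.7765, 2.0000)

-2.898 1.776 2.000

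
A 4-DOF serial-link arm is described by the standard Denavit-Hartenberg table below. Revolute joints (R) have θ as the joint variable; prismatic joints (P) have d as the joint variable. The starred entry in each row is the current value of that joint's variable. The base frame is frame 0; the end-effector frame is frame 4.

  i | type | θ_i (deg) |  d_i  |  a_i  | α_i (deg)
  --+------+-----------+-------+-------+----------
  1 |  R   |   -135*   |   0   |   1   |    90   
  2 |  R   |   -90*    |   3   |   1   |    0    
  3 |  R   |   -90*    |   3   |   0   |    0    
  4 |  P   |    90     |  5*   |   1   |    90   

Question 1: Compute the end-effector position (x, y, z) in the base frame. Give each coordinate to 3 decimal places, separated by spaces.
after link 1: o_1 = (-0.7071, -0.7071, 0.0000)
after link 2: o_2 = (-2.8284, 1.4142, -1.0000)
after link 3: o_3 = (-4.9497, 3.5355, -1.0000)
after link 4: o_4 = (-8.4853, 7.0711, -2.0000)

-8.485 7.071 -2.000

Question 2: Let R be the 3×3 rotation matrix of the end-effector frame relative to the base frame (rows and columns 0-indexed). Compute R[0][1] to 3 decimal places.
-0.707

End-effector y-axis (col 1 of R) = (-0.7071,0.7071,0.0000)
R[0][1] = -0.7071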